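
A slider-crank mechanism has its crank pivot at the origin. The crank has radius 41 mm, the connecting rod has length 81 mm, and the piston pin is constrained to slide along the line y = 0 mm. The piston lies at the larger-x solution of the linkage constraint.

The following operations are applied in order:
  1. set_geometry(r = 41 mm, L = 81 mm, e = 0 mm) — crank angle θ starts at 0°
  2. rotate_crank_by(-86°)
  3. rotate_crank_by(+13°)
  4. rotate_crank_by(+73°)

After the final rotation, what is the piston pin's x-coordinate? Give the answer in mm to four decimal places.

122.0000

set_geometry: r = 41 mm, L = 81 mm, e = 0 mm; θ ← 0°
rotate_crank_by(-86°): θ ← 0° -86° = -86°
rotate_crank_by(+13°): θ ← -86° +13° = -73°
rotate_crank_by(+73°): θ ← -73° +73° = 0°
crank pin P = (r cos θ, r sin θ) = (41.000000, 0.000000)
h = r sin θ − e = 0.000000 − 0 = 0.000000
x = r cos θ + √(L² − h²) = 41.000000 + √(6561.0 − 0.0000) = 41.000000 + 81.000000 = 122.000000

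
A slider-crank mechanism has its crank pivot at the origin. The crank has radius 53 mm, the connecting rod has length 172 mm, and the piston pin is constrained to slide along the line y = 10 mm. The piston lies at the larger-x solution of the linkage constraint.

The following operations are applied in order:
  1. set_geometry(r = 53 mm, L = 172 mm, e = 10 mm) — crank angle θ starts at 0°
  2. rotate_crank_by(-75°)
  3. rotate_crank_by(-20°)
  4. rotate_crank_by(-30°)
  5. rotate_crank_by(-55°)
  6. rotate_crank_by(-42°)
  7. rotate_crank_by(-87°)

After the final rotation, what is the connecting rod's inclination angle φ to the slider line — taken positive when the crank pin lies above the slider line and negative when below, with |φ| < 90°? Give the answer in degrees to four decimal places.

set_geometry: r = 53 mm, L = 172 mm, e = 10 mm; θ ← 0°
rotate_crank_by(-75°): θ ← 0° -75° = -75°
rotate_crank_by(-20°): θ ← -75° -20° = -95°
rotate_crank_by(-30°): θ ← -95° -30° = -125°
rotate_crank_by(-55°): θ ← -125° -55° = -180°
rotate_crank_by(-42°): θ ← -180° -42° = -222°
rotate_crank_by(-87°): θ ← -222° -87° = -309°
crank pin P = (r cos θ, r sin θ) = (33.353981, 41.188736)
h = r sin θ − e = 41.188736 − 10 = 31.188736
sin φ = h / L = 31.188736 / 172 = 0.18132986
φ = arcsin(0.18132986) = 10.447230°

10.4472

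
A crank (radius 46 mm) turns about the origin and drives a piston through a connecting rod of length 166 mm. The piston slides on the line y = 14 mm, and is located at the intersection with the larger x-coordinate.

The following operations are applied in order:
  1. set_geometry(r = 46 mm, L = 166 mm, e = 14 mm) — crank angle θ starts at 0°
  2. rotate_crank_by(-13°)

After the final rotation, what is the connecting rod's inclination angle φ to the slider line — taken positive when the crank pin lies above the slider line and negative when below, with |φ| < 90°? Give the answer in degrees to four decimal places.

set_geometry: r = 46 mm, L = 166 mm, e = 14 mm; θ ← 0°
rotate_crank_by(-13°): θ ← 0° -13° = -13°
crank pin P = (r cos θ, r sin θ) = (44.821023, -10.347748)
h = r sin θ − e = -10.347748 − 14 = -24.347748
sin φ = h / L = -24.347748 / 166 = -0.14667318
φ = arcsin(-0.14667318) = -8.434182°

-8.4342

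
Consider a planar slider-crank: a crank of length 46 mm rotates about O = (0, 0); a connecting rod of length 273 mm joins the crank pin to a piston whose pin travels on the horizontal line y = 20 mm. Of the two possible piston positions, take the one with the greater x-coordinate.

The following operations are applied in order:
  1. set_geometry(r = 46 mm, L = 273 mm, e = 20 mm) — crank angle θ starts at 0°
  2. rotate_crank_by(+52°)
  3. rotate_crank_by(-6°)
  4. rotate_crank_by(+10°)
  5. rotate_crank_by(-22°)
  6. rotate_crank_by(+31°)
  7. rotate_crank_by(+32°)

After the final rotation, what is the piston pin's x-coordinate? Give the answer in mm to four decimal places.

set_geometry: r = 46 mm, L = 273 mm, e = 20 mm; θ ← 0°
rotate_crank_by(+52°): θ ← 0° +52° = 52°
rotate_crank_by(-6°): θ ← 52° -6° = 46°
rotate_crank_by(+10°): θ ← 46° +10° = 56°
rotate_crank_by(-22°): θ ← 56° -22° = 34°
rotate_crank_by(+31°): θ ← 34° +31° = 65°
rotate_crank_by(+32°): θ ← 65° +32° = 97°
crank pin P = (r cos θ, r sin θ) = (-5.605990, 45.657123)
h = r sin θ − e = 45.657123 − 20 = 25.657123
x = r cos θ + √(L² − h²) = -5.605990 + √(74529.0 − 658.2880) = -5.605990 + 271.791670 = 266.185680

266.1857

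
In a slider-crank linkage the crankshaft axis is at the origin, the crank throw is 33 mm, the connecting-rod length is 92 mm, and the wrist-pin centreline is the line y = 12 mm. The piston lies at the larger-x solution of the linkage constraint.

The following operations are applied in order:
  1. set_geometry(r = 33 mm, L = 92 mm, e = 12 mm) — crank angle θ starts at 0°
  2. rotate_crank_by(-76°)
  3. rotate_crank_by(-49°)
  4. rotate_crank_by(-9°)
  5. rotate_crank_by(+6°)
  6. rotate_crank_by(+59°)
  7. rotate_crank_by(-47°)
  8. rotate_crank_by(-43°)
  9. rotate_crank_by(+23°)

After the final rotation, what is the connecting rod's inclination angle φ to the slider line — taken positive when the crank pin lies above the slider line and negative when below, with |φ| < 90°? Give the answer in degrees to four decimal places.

-22.3093

set_geometry: r = 33 mm, L = 92 mm, e = 12 mm; θ ← 0°
rotate_crank_by(-76°): θ ← 0° -76° = -76°
rotate_crank_by(-49°): θ ← -76° -49° = -125°
rotate_crank_by(-9°): θ ← -125° -9° = -134°
rotate_crank_by(+6°): θ ← -134° +6° = -128°
rotate_crank_by(+59°): θ ← -128° +59° = -69°
rotate_crank_by(-47°): θ ← -69° -47° = -116°
rotate_crank_by(-43°): θ ← -116° -43° = -159°
rotate_crank_by(+23°): θ ← -159° +23° = -136°
crank pin P = (r cos θ, r sin θ) = (-23.738213, -22.923726)
h = r sin θ − e = -22.923726 − 12 = -34.923726
sin φ = h / L = -34.923726 / 92 = -0.37960572
φ = arcsin(-0.37960572) = -22.309262°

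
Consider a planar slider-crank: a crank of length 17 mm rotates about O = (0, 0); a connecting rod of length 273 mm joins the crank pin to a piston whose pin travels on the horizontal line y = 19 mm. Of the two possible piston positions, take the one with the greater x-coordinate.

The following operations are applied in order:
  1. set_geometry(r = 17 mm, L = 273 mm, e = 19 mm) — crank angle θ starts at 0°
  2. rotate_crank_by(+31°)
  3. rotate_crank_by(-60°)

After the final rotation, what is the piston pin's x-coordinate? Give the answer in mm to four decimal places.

286.5060

set_geometry: r = 17 mm, L = 273 mm, e = 19 mm; θ ← 0°
rotate_crank_by(+31°): θ ← 0° +31° = 31°
rotate_crank_by(-60°): θ ← 31° -60° = -29°
crank pin P = (r cos θ, r sin θ) = (14.868535, -8.241764)
h = r sin θ − e = -8.241764 − 19 = -27.241764
x = r cos θ + √(L² − h²) = 14.868535 + √(74529.0 − 742.1137) = 14.868535 + 271.637417 = 286.505952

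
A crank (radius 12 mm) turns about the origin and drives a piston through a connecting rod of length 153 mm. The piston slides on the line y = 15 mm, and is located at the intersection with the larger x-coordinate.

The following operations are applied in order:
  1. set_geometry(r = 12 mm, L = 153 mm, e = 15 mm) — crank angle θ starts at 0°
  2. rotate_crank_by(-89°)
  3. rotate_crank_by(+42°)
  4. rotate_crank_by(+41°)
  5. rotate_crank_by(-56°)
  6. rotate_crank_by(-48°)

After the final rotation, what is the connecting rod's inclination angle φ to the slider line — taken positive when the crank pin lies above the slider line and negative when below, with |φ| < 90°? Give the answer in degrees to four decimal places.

-9.8890

set_geometry: r = 12 mm, L = 153 mm, e = 15 mm; θ ← 0°
rotate_crank_by(-89°): θ ← 0° -89° = -89°
rotate_crank_by(+42°): θ ← -89° +42° = -47°
rotate_crank_by(+41°): θ ← -47° +41° = -6°
rotate_crank_by(-56°): θ ← -6° -56° = -62°
rotate_crank_by(-48°): θ ← -62° -48° = -110°
crank pin P = (r cos θ, r sin θ) = (-4.104242, -11.276311)
h = r sin θ − e = -11.276311 − 15 = -26.276311
sin φ = h / L = -26.276311 / 153 = -0.17174060
φ = arcsin(-0.17174060) = -9.889037°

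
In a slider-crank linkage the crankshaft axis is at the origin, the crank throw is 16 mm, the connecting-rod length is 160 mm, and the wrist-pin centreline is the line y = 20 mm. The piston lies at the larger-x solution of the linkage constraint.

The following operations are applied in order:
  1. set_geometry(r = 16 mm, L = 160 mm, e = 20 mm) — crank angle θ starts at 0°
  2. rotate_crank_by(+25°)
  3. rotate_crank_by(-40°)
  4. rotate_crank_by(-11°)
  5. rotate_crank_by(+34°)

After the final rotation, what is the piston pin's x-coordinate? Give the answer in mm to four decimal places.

174.8541

set_geometry: r = 16 mm, L = 160 mm, e = 20 mm; θ ← 0°
rotate_crank_by(+25°): θ ← 0° +25° = 25°
rotate_crank_by(-40°): θ ← 25° -40° = -15°
rotate_crank_by(-11°): θ ← -15° -11° = -26°
rotate_crank_by(+34°): θ ← -26° +34° = 8°
crank pin P = (r cos θ, r sin θ) = (15.844289, 2.226770)
h = r sin θ − e = 2.226770 − 20 = -17.773230
x = r cos θ + √(L² − h²) = 15.844289 + √(25600.0 − 315.8877) = 15.844289 + 159.009787 = 174.854076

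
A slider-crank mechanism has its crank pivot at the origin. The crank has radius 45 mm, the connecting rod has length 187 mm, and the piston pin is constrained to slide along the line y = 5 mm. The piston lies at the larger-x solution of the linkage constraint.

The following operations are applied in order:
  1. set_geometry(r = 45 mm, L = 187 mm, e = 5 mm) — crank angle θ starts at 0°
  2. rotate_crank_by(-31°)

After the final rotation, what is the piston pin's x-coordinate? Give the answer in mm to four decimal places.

set_geometry: r = 45 mm, L = 187 mm, e = 5 mm; θ ← 0°
rotate_crank_by(-31°): θ ← 0° -31° = -31°
crank pin P = (r cos θ, r sin θ) = (38.572529, -23.176713)
h = r sin θ − e = -23.176713 − 5 = -28.176713
x = r cos θ + √(L² − h²) = 38.572529 + √(34969.0 − 793.9272) = 38.572529 + 184.865012 = 223.437541

223.4375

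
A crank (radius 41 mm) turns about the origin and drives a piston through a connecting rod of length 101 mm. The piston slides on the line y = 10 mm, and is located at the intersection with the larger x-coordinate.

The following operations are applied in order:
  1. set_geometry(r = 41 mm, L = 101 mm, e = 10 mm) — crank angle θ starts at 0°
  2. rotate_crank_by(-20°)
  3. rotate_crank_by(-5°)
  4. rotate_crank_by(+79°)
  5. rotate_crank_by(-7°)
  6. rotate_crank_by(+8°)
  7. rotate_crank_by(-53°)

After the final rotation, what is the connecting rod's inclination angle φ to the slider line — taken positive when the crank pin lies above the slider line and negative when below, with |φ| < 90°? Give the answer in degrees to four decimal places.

-4.8670

set_geometry: r = 41 mm, L = 101 mm, e = 10 mm; θ ← 0°
rotate_crank_by(-20°): θ ← 0° -20° = -20°
rotate_crank_by(-5°): θ ← -20° -5° = -25°
rotate_crank_by(+79°): θ ← -25° +79° = 54°
rotate_crank_by(-7°): θ ← 54° -7° = 47°
rotate_crank_by(+8°): θ ← 47° +8° = 55°
rotate_crank_by(-53°): θ ← 55° -53° = 2°
crank pin P = (r cos θ, r sin θ) = (40.975024, 1.430879)
h = r sin θ − e = 1.430879 − 10 = -8.569121
sin φ = h / L = -8.569121 / 101 = -0.08484278
φ = arcsin(-0.08484278) = -4.866984°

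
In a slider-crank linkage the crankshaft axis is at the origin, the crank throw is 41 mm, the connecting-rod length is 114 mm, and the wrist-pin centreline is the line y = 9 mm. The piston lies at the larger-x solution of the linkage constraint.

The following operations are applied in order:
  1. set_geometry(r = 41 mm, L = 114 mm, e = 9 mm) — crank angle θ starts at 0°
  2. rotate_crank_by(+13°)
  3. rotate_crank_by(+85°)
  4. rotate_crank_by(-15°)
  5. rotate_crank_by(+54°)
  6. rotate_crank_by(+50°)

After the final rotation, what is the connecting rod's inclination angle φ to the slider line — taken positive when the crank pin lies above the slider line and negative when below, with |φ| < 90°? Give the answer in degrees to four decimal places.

set_geometry: r = 41 mm, L = 114 mm, e = 9 mm; θ ← 0°
rotate_crank_by(+13°): θ ← 0° +13° = 13°
rotate_crank_by(+85°): θ ← 13° +85° = 98°
rotate_crank_by(-15°): θ ← 98° -15° = 83°
rotate_crank_by(+54°): θ ← 83° +54° = 137°
rotate_crank_by(+50°): θ ← 137° +50° = 187°
crank pin P = (r cos θ, r sin θ) = (-40.694392, -4.996643)
h = r sin θ − e = -4.996643 − 9 = -13.996643
sin φ = h / L = -13.996643 / 114 = -0.12277757
φ = arcsin(-0.12277757) = -7.052431°

-7.0524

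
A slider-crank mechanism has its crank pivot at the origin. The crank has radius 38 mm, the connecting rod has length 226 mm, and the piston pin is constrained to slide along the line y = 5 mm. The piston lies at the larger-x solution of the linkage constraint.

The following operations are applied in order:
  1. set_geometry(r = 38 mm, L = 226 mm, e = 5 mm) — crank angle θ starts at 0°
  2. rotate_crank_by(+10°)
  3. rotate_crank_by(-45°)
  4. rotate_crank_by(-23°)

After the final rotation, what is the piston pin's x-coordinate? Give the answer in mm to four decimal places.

set_geometry: r = 38 mm, L = 226 mm, e = 5 mm; θ ← 0°
rotate_crank_by(+10°): θ ← 0° +10° = 10°
rotate_crank_by(-45°): θ ← 10° -45° = -35°
rotate_crank_by(-23°): θ ← -35° -23° = -58°
crank pin P = (r cos θ, r sin θ) = (20.136932, -32.225828)
h = r sin θ − e = -32.225828 − 5 = -37.225828
x = r cos θ + √(L² − h²) = 20.136932 + √(51076.0 − 1385.7622) = 20.136932 + 222.913072 = 243.050004

243.0500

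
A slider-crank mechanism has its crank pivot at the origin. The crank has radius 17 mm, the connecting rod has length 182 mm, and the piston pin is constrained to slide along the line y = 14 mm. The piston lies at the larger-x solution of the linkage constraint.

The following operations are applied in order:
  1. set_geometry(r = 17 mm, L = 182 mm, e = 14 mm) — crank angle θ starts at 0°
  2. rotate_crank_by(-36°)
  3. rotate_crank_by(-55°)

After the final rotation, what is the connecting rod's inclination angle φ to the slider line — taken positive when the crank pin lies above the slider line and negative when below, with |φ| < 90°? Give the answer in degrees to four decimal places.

set_geometry: r = 17 mm, L = 182 mm, e = 14 mm; θ ← 0°
rotate_crank_by(-36°): θ ← 0° -36° = -36°
rotate_crank_by(-55°): θ ← -36° -55° = -91°
crank pin P = (r cos θ, r sin θ) = (-0.296691, -16.997411)
h = r sin θ − e = -16.997411 − 14 = -30.997411
sin φ = h / L = -30.997411 / 182 = -0.17031544
φ = arcsin(-0.17031544) = -9.806160°

-9.8062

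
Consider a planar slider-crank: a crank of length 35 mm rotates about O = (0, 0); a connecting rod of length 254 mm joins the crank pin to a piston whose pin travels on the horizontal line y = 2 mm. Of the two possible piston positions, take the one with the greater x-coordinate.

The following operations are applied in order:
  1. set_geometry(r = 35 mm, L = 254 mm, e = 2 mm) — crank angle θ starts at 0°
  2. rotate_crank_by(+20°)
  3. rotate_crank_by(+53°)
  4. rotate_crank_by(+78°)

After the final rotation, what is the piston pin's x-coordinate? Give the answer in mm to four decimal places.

set_geometry: r = 35 mm, L = 254 mm, e = 2 mm; θ ← 0°
rotate_crank_by(+20°): θ ← 0° +20° = 20°
rotate_crank_by(+53°): θ ← 20° +53° = 73°
rotate_crank_by(+78°): θ ← 73° +78° = 151°
crank pin P = (r cos θ, r sin θ) = (-30.611690, 16.968337)
h = r sin θ − e = 16.968337 − 2 = 14.968337
x = r cos θ + √(L² − h²) = -30.611690 + √(64516.0 − 224.0511) = -30.611690 + 253.558571 = 222.946881

222.9469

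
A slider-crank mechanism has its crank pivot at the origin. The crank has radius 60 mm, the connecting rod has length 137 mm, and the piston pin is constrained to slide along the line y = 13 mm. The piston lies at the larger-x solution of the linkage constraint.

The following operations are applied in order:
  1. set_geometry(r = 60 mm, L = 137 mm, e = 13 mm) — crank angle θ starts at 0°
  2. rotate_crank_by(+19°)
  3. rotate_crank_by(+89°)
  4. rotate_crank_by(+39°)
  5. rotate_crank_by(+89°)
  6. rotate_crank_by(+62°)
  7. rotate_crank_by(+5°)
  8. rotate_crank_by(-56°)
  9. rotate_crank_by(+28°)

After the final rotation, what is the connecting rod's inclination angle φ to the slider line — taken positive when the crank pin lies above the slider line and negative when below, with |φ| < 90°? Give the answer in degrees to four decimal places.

-32.0852

set_geometry: r = 60 mm, L = 137 mm, e = 13 mm; θ ← 0°
rotate_crank_by(+19°): θ ← 0° +19° = 19°
rotate_crank_by(+89°): θ ← 19° +89° = 108°
rotate_crank_by(+39°): θ ← 108° +39° = 147°
rotate_crank_by(+89°): θ ← 147° +89° = 236°
rotate_crank_by(+62°): θ ← 236° +62° = 298°
rotate_crank_by(+5°): θ ← 298° +5° = 303°
rotate_crank_by(-56°): θ ← 303° -56° = 247°
rotate_crank_by(+28°): θ ← 247° +28° = 275°
crank pin P = (r cos θ, r sin θ) = (5.229345, -59.771682)
h = r sin θ − e = -59.771682 − 13 = -72.771682
sin φ = h / L = -72.771682 / 137 = -0.53118016
φ = arcsin(-0.53118016) = -32.085228°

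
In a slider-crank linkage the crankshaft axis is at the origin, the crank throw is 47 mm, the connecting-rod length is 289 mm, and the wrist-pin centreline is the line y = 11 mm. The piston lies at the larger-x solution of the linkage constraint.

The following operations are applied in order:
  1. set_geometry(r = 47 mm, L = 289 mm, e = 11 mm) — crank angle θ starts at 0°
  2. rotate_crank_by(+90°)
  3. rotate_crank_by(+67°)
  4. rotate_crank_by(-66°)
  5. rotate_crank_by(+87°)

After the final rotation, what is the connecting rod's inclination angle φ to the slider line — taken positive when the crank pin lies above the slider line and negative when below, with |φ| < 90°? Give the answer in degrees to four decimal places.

set_geometry: r = 47 mm, L = 289 mm, e = 11 mm; θ ← 0°
rotate_crank_by(+90°): θ ← 0° +90° = 90°
rotate_crank_by(+67°): θ ← 90° +67° = 157°
rotate_crank_by(-66°): θ ← 157° -66° = 91°
rotate_crank_by(+87°): θ ← 91° +87° = 178°
crank pin P = (r cos θ, r sin θ) = (-46.971369, 1.640276)
h = r sin θ − e = 1.640276 − 11 = -9.359724
sin φ = h / L = -9.359724 / 289 = -0.03238659
φ = arcsin(-0.03238659) = -1.855939°

-1.8559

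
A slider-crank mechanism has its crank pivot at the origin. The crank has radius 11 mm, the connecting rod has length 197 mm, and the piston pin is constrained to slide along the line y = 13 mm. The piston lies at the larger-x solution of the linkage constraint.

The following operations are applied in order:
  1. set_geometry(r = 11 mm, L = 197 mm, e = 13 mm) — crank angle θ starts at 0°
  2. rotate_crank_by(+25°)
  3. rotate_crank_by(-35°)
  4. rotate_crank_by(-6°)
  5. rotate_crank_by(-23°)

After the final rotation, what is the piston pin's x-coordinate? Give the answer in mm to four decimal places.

set_geometry: r = 11 mm, L = 197 mm, e = 13 mm; θ ← 0°
rotate_crank_by(+25°): θ ← 0° +25° = 25°
rotate_crank_by(-35°): θ ← 25° -35° = -10°
rotate_crank_by(-6°): θ ← -10° -6° = -16°
rotate_crank_by(-23°): θ ← -16° -23° = -39°
crank pin P = (r cos θ, r sin θ) = (8.548606, -6.922524)
h = r sin θ − e = -6.922524 − 13 = -19.922524
x = r cos θ + √(L² − h²) = 8.548606 + √(38809.0 − 396.9070) = 8.548606 + 195.990033 = 204.538639

204.5386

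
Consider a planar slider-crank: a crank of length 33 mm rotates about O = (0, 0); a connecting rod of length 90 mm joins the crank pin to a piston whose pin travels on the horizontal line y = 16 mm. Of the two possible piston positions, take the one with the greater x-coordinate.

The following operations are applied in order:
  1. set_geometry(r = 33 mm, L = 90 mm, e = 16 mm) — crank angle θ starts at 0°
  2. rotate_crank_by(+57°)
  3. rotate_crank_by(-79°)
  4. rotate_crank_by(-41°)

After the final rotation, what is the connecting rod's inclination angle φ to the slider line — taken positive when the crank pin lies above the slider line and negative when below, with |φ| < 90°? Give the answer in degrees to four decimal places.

-30.2969

set_geometry: r = 33 mm, L = 90 mm, e = 16 mm; θ ← 0°
rotate_crank_by(+57°): θ ← 0° +57° = 57°
rotate_crank_by(-79°): θ ← 57° -79° = -22°
rotate_crank_by(-41°): θ ← -22° -41° = -63°
crank pin P = (r cos θ, r sin θ) = (14.981686, -29.403215)
h = r sin θ − e = -29.403215 − 16 = -45.403215
sin φ = h / L = -45.403215 / 90 = -0.50448017
φ = arcsin(-0.50448017) = -30.296851°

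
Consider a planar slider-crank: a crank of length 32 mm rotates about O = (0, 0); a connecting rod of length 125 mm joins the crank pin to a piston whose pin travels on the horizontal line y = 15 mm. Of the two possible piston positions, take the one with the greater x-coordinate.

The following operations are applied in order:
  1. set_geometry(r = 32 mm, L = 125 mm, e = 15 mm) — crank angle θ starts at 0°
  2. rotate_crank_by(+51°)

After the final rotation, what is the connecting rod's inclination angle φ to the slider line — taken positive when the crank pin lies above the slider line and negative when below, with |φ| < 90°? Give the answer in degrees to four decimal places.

4.5282

set_geometry: r = 32 mm, L = 125 mm, e = 15 mm; θ ← 0°
rotate_crank_by(+51°): θ ← 0° +51° = 51°
crank pin P = (r cos θ, r sin θ) = (20.138253, 24.868671)
h = r sin θ − e = 24.868671 − 15 = 9.868671
sin φ = h / L = 9.868671 / 125 = 0.07894937
φ = arcsin(0.07894937) = 4.528178°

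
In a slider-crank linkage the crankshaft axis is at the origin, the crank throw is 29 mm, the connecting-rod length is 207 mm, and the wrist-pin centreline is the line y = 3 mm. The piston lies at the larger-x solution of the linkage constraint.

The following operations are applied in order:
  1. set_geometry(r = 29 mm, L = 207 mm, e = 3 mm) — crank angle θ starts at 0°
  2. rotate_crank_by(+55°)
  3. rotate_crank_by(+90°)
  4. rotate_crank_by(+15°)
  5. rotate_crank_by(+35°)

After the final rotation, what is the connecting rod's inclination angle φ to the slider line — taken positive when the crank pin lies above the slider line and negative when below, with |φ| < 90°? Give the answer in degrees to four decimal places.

set_geometry: r = 29 mm, L = 207 mm, e = 3 mm; θ ← 0°
rotate_crank_by(+55°): θ ← 0° +55° = 55°
rotate_crank_by(+90°): θ ← 55° +90° = 145°
rotate_crank_by(+15°): θ ← 145° +15° = 160°
rotate_crank_by(+35°): θ ← 160° +35° = 195°
crank pin P = (r cos θ, r sin θ) = (-28.011849, -7.505752)
h = r sin θ − e = -7.505752 − 3 = -10.505752
sin φ = h / L = -10.505752 / 207 = -0.05075243
φ = arcsin(-0.05075243) = -2.909150°

-2.9091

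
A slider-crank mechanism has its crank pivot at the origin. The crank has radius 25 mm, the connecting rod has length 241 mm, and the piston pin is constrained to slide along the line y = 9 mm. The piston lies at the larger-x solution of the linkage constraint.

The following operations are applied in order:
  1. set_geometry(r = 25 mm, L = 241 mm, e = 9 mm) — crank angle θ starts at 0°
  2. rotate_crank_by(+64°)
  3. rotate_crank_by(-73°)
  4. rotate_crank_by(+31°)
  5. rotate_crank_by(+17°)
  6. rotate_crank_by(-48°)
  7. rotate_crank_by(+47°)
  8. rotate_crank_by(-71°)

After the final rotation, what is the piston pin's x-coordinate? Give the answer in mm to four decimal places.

set_geometry: r = 25 mm, L = 241 mm, e = 9 mm; θ ← 0°
rotate_crank_by(+64°): θ ← 0° +64° = 64°
rotate_crank_by(-73°): θ ← 64° -73° = -9°
rotate_crank_by(+31°): θ ← -9° +31° = 22°
rotate_crank_by(+17°): θ ← 22° +17° = 39°
rotate_crank_by(-48°): θ ← 39° -48° = -9°
rotate_crank_by(+47°): θ ← -9° +47° = 38°
rotate_crank_by(-71°): θ ← 38° -71° = -33°
crank pin P = (r cos θ, r sin θ) = (20.966764, -13.615976)
h = r sin θ − e = -13.615976 − 9 = -22.615976
x = r cos θ + √(L² − h²) = 20.966764 + √(58081.0 − 511.4824) = 20.966764 + 239.936487 = 260.903251

260.9033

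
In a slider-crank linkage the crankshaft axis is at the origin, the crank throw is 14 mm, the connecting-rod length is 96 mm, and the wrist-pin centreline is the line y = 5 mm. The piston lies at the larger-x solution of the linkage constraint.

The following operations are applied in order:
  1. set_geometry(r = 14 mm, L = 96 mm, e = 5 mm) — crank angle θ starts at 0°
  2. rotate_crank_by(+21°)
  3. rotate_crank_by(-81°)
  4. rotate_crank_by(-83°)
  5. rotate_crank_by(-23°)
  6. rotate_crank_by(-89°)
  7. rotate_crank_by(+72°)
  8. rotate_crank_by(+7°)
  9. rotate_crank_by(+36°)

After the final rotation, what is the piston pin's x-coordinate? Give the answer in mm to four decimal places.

84.2492

set_geometry: r = 14 mm, L = 96 mm, e = 5 mm; θ ← 0°
rotate_crank_by(+21°): θ ← 0° +21° = 21°
rotate_crank_by(-81°): θ ← 21° -81° = -60°
rotate_crank_by(-83°): θ ← -60° -83° = -143°
rotate_crank_by(-23°): θ ← -143° -23° = -166°
rotate_crank_by(-89°): θ ← -166° -89° = -255°
rotate_crank_by(+72°): θ ← -255° +72° = -183°
rotate_crank_by(+7°): θ ← -183° +7° = -176°
rotate_crank_by(+36°): θ ← -176° +36° = -140°
crank pin P = (r cos θ, r sin θ) = (-10.724622, -8.999027)
h = r sin θ − e = -8.999027 − 5 = -13.999027
x = r cos θ + √(L² − h²) = -10.724622 + √(9216.0 − 195.9727) = -10.724622 + 94.973824 = 84.249202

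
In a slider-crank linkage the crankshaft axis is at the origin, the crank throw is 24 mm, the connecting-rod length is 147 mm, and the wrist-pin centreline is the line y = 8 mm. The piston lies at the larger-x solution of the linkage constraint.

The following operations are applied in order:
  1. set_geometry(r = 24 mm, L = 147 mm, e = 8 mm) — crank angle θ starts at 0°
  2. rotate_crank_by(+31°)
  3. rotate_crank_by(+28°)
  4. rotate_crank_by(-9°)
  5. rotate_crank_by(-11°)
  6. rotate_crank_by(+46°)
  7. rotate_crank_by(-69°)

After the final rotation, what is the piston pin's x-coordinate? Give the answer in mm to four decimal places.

170.0638

set_geometry: r = 24 mm, L = 147 mm, e = 8 mm; θ ← 0°
rotate_crank_by(+31°): θ ← 0° +31° = 31°
rotate_crank_by(+28°): θ ← 31° +28° = 59°
rotate_crank_by(-9°): θ ← 59° -9° = 50°
rotate_crank_by(-11°): θ ← 50° -11° = 39°
rotate_crank_by(+46°): θ ← 39° +46° = 85°
rotate_crank_by(-69°): θ ← 85° -69° = 16°
crank pin P = (r cos θ, r sin θ) = (23.070281, 6.615297)
h = r sin θ − e = 6.615297 − 8 = -1.384703
x = r cos θ + √(L² − h²) = 23.070281 + √(21609.0 − 1.9174) = 23.070281 + 146.993478 = 170.063759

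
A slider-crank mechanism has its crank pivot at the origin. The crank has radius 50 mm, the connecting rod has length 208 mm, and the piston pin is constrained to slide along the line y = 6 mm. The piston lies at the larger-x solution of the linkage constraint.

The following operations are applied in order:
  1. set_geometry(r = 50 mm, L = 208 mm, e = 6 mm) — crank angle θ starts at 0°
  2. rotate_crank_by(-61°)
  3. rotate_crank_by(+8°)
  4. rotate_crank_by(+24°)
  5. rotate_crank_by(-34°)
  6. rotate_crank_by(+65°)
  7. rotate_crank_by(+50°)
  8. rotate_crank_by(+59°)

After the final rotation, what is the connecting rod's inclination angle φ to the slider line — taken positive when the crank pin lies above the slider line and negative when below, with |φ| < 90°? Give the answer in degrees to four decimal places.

11.2782

set_geometry: r = 50 mm, L = 208 mm, e = 6 mm; θ ← 0°
rotate_crank_by(-61°): θ ← 0° -61° = -61°
rotate_crank_by(+8°): θ ← -61° +8° = -53°
rotate_crank_by(+24°): θ ← -53° +24° = -29°
rotate_crank_by(-34°): θ ← -29° -34° = -63°
rotate_crank_by(+65°): θ ← -63° +65° = 2°
rotate_crank_by(+50°): θ ← 2° +50° = 52°
rotate_crank_by(+59°): θ ← 52° +59° = 111°
crank pin P = (r cos θ, r sin θ) = (-17.918397, 46.679021)
h = r sin θ − e = 46.679021 − 6 = 40.679021
sin φ = h / L = 40.679021 / 208 = 0.19557222
φ = arcsin(0.19557222) = 11.278153°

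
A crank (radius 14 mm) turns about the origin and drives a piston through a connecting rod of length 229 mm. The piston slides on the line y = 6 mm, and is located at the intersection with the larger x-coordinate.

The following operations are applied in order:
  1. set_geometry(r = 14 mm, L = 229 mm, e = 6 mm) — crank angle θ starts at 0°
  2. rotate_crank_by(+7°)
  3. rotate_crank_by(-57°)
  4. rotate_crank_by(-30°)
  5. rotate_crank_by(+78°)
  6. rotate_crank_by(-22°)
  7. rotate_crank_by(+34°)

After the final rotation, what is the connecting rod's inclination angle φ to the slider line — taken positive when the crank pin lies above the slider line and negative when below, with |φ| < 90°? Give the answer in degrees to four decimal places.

-0.8930

set_geometry: r = 14 mm, L = 229 mm, e = 6 mm; θ ← 0°
rotate_crank_by(+7°): θ ← 0° +7° = 7°
rotate_crank_by(-57°): θ ← 7° -57° = -50°
rotate_crank_by(-30°): θ ← -50° -30° = -80°
rotate_crank_by(+78°): θ ← -80° +78° = -2°
rotate_crank_by(-22°): θ ← -2° -22° = -24°
rotate_crank_by(+34°): θ ← -24° +34° = 10°
crank pin P = (r cos θ, r sin θ) = (13.787309, 2.431074)
h = r sin θ − e = 2.431074 − 6 = -3.568926
sin φ = h / L = -3.568926 / 229 = -0.01558483
φ = arcsin(-0.01558483) = -0.892981°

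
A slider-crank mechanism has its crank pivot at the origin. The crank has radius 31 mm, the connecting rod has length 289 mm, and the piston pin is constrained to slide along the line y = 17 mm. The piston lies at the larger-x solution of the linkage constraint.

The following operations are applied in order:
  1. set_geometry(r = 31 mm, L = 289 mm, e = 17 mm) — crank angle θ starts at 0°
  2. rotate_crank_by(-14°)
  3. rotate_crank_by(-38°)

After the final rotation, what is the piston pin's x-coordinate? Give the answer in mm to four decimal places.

set_geometry: r = 31 mm, L = 289 mm, e = 17 mm; θ ← 0°
rotate_crank_by(-14°): θ ← 0° -14° = -14°
rotate_crank_by(-38°): θ ← -14° -38° = -52°
crank pin P = (r cos θ, r sin θ) = (19.085506, -24.428333)
h = r sin θ − e = -24.428333 − 17 = -41.428333
x = r cos θ + √(L² − h²) = 19.085506 + √(83521.0 − 1716.3068) = 19.085506 + 286.015197 = 305.100703

305.1007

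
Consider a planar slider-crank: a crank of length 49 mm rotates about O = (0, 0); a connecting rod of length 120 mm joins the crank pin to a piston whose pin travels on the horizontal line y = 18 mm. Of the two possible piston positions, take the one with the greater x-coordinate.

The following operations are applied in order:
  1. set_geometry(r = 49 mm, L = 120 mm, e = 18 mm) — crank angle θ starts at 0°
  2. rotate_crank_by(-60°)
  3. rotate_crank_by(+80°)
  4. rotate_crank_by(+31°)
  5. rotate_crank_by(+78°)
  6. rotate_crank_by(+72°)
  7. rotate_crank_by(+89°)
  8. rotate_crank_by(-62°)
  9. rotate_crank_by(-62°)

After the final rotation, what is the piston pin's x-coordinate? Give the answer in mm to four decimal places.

72.2980

set_geometry: r = 49 mm, L = 120 mm, e = 18 mm; θ ← 0°
rotate_crank_by(-60°): θ ← 0° -60° = -60°
rotate_crank_by(+80°): θ ← -60° +80° = 20°
rotate_crank_by(+31°): θ ← 20° +31° = 51°
rotate_crank_by(+78°): θ ← 51° +78° = 129°
rotate_crank_by(+72°): θ ← 129° +72° = 201°
rotate_crank_by(+89°): θ ← 201° +89° = 290°
rotate_crank_by(-62°): θ ← 290° -62° = 228°
rotate_crank_by(-62°): θ ← 228° -62° = 166°
crank pin P = (r cos θ, r sin θ) = (-47.544491, 11.854173)
h = r sin θ − e = 11.854173 − 18 = -6.145827
x = r cos θ + √(L² − h²) = -47.544491 + √(14400.0 − 37.7712) = -47.544491 + 119.842517 = 72.298026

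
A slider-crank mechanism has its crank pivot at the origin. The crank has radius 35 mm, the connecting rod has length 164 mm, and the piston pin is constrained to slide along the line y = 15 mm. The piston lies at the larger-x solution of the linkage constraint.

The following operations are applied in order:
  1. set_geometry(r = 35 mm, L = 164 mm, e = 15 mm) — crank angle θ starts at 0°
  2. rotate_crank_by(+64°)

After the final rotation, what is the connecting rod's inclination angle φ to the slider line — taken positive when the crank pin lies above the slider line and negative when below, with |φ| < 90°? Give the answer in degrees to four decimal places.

5.7595

set_geometry: r = 35 mm, L = 164 mm, e = 15 mm; θ ← 0°
rotate_crank_by(+64°): θ ← 0° +64° = 64°
crank pin P = (r cos θ, r sin θ) = (15.342990, 31.457792)
h = r sin θ − e = 31.457792 − 15 = 16.457792
sin φ = h / L = 16.457792 / 164 = 0.10035239
φ = arcsin(0.10035239) = 5.759463°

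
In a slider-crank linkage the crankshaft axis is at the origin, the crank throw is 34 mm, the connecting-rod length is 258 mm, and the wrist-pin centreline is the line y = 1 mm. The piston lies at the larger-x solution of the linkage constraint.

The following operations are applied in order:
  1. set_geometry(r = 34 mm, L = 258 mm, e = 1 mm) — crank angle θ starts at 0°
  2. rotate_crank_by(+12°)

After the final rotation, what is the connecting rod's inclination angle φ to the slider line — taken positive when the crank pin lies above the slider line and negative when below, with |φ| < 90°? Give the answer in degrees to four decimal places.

set_geometry: r = 34 mm, L = 258 mm, e = 1 mm; θ ← 0°
rotate_crank_by(+12°): θ ← 0° +12° = 12°
crank pin P = (r cos θ, r sin θ) = (33.257018, 7.068997)
h = r sin θ − e = 7.068997 − 1 = 6.068997
sin φ = h / L = 6.068997 / 258 = 0.02352325
φ = arcsin(0.02352325) = 1.347907°

1.3479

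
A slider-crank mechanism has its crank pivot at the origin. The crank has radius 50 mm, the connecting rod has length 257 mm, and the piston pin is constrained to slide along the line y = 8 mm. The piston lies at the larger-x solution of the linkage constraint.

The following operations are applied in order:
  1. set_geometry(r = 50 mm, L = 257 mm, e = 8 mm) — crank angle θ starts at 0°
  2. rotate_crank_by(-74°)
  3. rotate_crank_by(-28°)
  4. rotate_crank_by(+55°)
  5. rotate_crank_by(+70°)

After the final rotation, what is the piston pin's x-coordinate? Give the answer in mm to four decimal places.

302.7662

set_geometry: r = 50 mm, L = 257 mm, e = 8 mm; θ ← 0°
rotate_crank_by(-74°): θ ← 0° -74° = -74°
rotate_crank_by(-28°): θ ← -74° -28° = -102°
rotate_crank_by(+55°): θ ← -102° +55° = -47°
rotate_crank_by(+70°): θ ← -47° +70° = 23°
crank pin P = (r cos θ, r sin θ) = (46.025243, 19.536556)
h = r sin θ − e = 19.536556 − 8 = 11.536556
x = r cos θ + √(L² − h²) = 46.025243 + √(66049.0 − 133.0921) = 46.025243 + 256.740935 = 302.766178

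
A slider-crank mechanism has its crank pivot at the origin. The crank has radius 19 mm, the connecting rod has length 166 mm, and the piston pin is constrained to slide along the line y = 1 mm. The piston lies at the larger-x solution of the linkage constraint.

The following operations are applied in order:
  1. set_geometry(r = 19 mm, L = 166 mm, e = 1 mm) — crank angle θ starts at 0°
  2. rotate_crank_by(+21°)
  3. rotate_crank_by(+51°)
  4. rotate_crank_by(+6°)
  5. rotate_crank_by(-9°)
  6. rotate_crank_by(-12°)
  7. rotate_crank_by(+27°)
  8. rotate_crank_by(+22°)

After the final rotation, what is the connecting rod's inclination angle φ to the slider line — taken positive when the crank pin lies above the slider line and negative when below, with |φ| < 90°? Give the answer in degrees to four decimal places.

5.9695

set_geometry: r = 19 mm, L = 166 mm, e = 1 mm; θ ← 0°
rotate_crank_by(+21°): θ ← 0° +21° = 21°
rotate_crank_by(+51°): θ ← 21° +51° = 72°
rotate_crank_by(+6°): θ ← 72° +6° = 78°
rotate_crank_by(-9°): θ ← 78° -9° = 69°
rotate_crank_by(-12°): θ ← 69° -12° = 57°
rotate_crank_by(+27°): θ ← 57° +27° = 84°
rotate_crank_by(+22°): θ ← 84° +22° = 106°
crank pin P = (r cos θ, r sin θ) = (-5.237110, 18.263972)
h = r sin θ − e = 18.263972 − 1 = 17.263972
sin φ = h / L = 17.263972 / 166 = 0.10399983
φ = arcsin(0.10399983) = 5.969546°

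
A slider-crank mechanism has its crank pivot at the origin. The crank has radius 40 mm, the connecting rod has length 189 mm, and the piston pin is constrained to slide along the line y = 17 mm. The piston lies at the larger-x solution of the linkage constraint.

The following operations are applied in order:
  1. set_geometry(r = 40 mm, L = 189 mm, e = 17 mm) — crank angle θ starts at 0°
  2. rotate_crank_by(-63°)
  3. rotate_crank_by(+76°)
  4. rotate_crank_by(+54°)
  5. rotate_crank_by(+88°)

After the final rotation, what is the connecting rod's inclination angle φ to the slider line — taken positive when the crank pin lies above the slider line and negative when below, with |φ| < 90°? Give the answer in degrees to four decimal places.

set_geometry: r = 40 mm, L = 189 mm, e = 17 mm; θ ← 0°
rotate_crank_by(-63°): θ ← 0° -63° = -63°
rotate_crank_by(+76°): θ ← -63° +76° = 13°
rotate_crank_by(+54°): θ ← 13° +54° = 67°
rotate_crank_by(+88°): θ ← 67° +88° = 155°
crank pin P = (r cos θ, r sin θ) = (-36.252311, 16.904730)
h = r sin θ − e = 16.904730 − 17 = -0.095270
sin φ = h / L = -0.095270 / 189 = -0.00050407
φ = arcsin(-0.00050407) = -0.028881°

-0.0289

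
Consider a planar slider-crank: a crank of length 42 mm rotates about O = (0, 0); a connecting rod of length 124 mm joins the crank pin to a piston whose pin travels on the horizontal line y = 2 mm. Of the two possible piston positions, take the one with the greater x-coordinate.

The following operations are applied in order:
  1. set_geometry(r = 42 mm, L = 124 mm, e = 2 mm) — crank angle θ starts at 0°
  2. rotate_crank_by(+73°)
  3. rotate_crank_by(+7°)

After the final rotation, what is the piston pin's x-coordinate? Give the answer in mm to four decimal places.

set_geometry: r = 42 mm, L = 124 mm, e = 2 mm; θ ← 0°
rotate_crank_by(+73°): θ ← 0° +73° = 73°
rotate_crank_by(+7°): θ ← 73° +7° = 80°
crank pin P = (r cos θ, r sin θ) = (7.293223, 41.361926)
h = r sin θ − e = 41.361926 − 2 = 39.361926
x = r cos θ + √(L² − h²) = 7.293223 + √(15376.0 − 1549.3612) = 7.293223 + 117.586729 = 124.879952

124.8800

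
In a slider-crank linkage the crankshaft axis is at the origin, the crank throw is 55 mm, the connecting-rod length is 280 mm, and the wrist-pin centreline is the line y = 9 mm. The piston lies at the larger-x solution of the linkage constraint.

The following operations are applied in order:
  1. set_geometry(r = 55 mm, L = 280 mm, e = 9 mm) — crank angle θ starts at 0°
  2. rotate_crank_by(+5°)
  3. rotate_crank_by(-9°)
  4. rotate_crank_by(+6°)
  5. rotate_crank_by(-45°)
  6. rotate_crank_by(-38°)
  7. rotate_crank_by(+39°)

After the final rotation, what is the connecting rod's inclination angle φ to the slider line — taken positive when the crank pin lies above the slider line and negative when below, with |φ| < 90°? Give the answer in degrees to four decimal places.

set_geometry: r = 55 mm, L = 280 mm, e = 9 mm; θ ← 0°
rotate_crank_by(+5°): θ ← 0° +5° = 5°
rotate_crank_by(-9°): θ ← 5° -9° = -4°
rotate_crank_by(+6°): θ ← -4° +6° = 2°
rotate_crank_by(-45°): θ ← 2° -45° = -43°
rotate_crank_by(-38°): θ ← -43° -38° = -81°
rotate_crank_by(+39°): θ ← -81° +39° = -42°
crank pin P = (r cos θ, r sin θ) = (40.872965, -36.802183)
h = r sin θ − e = -36.802183 − 9 = -45.802183
sin φ = h / L = -45.802183 / 280 = -0.16357923
φ = arcsin(-0.16357923) = -9.414709°

-9.4147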